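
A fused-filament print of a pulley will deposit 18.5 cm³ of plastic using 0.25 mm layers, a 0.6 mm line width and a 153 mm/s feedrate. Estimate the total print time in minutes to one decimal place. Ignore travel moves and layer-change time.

Line area: 0.25 × 0.6 → 0.15 mm².
Path length: 18500 mm³ / 0.15 mm² → 123333.3 mm.
Extrusion time = 123333.3 / 153 = 806.1 s.
That's 806.1 s → 13.4 minutes.

13.4 minutes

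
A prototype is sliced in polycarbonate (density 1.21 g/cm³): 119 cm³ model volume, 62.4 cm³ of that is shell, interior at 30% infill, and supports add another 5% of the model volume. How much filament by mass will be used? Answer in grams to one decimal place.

Volume inside the shell = 119 − 62.4 = 56.6 cm³.
Deposited infill = 0.30 × 56.6 = 16.98 cm³.
Support: 0.05 × 119 → 5.95 cm³.
Total printed volume = 62.4 + 16.98 + 5.95 = 85.33 cm³.
Mass = 85.33 × 1.21 = 103.2493 g.

103.2 g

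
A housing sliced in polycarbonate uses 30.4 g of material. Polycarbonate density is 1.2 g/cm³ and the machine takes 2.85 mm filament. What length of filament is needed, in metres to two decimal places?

Extruded volume: 30.4/1.2 = 25.3333 cm³ (25333.3 mm³).
Filament cross-section = π × (2.85/2)² = 6.3794 mm².
Length = 25333.3 / 6.3794 = 3971.11 mm = 3.97 m.

3.97 m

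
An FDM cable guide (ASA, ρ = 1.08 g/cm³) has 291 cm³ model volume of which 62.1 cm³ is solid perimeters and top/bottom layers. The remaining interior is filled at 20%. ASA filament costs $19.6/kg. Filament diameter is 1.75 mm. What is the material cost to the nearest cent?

$2.28

Infill region = 291 − 62.1 = 228.9 cm³.
Infill volume: 0.20 × 228.9 → 45.78 cm³.
Total extruded = 62.1 + 45.78, so 107.88 cm³.
Mass = 107.88 × 1.08 = 116.5104 g.
At $19.6/kg: 116.5104/1000 × 19.6 = $2.28.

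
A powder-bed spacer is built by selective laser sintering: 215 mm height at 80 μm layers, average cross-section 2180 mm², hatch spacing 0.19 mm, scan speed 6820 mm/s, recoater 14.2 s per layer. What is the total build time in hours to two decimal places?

Number of layers: 215 / 0.08 → 2688 (rounded up).
Scan path per layer = 2180 / 0.19, so 11473.7 mm.
Per-layer scan time: 11473.7 / 6820 → 1.6824 s.
Layer cycle = 1.6824 + 14.2 = 15.8824 s.
Build time = 2688 × 15.8824 = 42691.8912 s = 11.86 hours.

11.86 hours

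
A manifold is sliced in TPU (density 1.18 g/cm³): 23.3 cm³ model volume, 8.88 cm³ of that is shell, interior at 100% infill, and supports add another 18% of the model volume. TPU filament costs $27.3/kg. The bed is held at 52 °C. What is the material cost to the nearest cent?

$0.89

Infill region: 23.3 − 8.88 → 14.42 cm³.
Infill deposited: 1.00 × 14.42 → 14.42 cm³.
Support: 0.18 × 23.3 → 4.194 cm³.
Total extruded = 8.88 + 14.42 + 4.194, so 27.494 cm³.
Mass = 27.494 × 1.18, so 32.44292 g.
At $27.3/kg: 32.44292/1000 × 27.3 = $0.89.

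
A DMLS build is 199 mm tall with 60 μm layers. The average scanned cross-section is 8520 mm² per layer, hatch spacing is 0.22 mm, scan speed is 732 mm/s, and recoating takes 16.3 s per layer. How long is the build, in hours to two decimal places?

63.77 hours

Layers = ⌈199/0.06⌉ = 3317.
Hatch length per layer = 8520 / 0.22, so 38727.3 mm.
Per-layer scan time = 38727.3 / 732 = 52.9061 s.
Layer cycle: 52.9061 + 16.3 → 69.2061 s.
3317 layers × 69.2061 s/layer = 229556.6337 s, i.e. 63.77 hours.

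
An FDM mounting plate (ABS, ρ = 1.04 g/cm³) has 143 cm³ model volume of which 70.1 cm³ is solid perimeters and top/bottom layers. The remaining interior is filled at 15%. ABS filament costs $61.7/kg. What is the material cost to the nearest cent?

Infill region = 143 − 70.1, so 72.9 cm³.
Deposited infill = 0.15 × 72.9, so 10.935 cm³.
Total printed volume = 70.1 + 10.935 = 81.035 cm³.
Mass = 81.035 × 1.04 = 84.2764 g.
At $61.7/kg: 84.2764/1000 × 61.7 = $5.20.

$5.20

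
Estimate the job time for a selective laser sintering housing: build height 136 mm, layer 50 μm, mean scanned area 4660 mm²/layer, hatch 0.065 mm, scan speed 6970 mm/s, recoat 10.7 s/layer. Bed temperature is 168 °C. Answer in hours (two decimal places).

15.86 hours

Layer count = ceil(136 / 0.05) = 2720.
Scan path per layer = 4660 / 0.065, so 71692.3 mm.
Per-layer scan time = 71692.3 / 6970, so 10.2858 s.
Per-layer time: 10.2858 + 10.7 → 20.9858 s.
Total: 2720 × 20.9858 s = 57081.376 s → 15.86 hours.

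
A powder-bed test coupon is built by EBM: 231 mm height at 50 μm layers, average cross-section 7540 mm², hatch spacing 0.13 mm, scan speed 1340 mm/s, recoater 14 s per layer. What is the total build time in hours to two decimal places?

73.51 hours

Number of layers: 231 / 0.05 → 4620 (rounded up).
Per-layer scan distance = 7540 / 0.13 = 58000 mm.
Beam time per layer = 58000 / 1340, so 43.2836 s.
Layer cycle = 43.2836 + 14 = 57.2836 s.
4620 layers × 57.2836 s/layer = 264650.232 s, i.e. 73.51 hours.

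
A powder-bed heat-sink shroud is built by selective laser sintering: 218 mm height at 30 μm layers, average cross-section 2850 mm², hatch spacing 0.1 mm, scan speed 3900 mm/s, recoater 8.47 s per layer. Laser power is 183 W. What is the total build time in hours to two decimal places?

Layers = ⌈218/0.03⌉ = 7267.
Hatch length per layer: 2850 / 0.1 → 28500 mm.
Scan time per layer: 28500 / 3900 → 7.3077 s.
Per-layer time: 7.3077 + 8.47 → 15.7777 s.
Total: 7267 × 15.7777 s = 114656.5459 s → 31.85 hours.

31.85 hours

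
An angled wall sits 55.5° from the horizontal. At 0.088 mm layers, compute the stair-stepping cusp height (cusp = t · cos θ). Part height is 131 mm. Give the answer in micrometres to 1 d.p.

49.8 μm

cos(55.5°) = 0.5664, so cusp = 0.088 × 0.5664 = 0.049843 mm → 49.8 μm.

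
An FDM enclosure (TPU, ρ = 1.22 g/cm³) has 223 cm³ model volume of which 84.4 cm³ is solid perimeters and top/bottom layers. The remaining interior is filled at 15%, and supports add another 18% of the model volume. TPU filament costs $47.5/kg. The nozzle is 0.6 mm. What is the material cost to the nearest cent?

$8.42

Interior volume = 223 − 84.4 = 138.6 cm³.
Infill volume = 0.15 × 138.6, so 20.79 cm³.
Support = 0.18 × 223, so 40.14 cm³.
Deposited volume: 84.4 + 20.79 + 40.14 → 145.33 cm³.
Mass = 145.33 × 1.22 = 177.3026 g.
At $47.5/kg: 177.3026/1000 × 47.5 = $8.42.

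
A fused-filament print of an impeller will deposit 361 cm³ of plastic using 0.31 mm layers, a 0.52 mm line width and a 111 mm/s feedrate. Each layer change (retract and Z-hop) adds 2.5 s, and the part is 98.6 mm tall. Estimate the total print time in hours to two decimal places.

Extrusion cross-section = 0.31 × 0.52 = 0.1612 mm².
Toolpath length = 361 cm³ / 0.1612 mm² = 361000 / 0.1612 = 2239454.1 mm.
Print-move time = 2239454.1 / 111 = 20175.3 s.
Number of layers: 98.6 / 0.31 → 319 (rounded up).
Layer-change overhead = 319 × 2.5 = 797.5 s.
Altogether 20175.3 + 797.5 = 20972.8 s, i.e. 5.83 hours.

5.83 hours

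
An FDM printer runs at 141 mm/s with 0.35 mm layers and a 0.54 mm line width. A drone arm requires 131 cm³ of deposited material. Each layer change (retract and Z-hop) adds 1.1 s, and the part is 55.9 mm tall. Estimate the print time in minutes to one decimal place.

Bead cross-section = 0.35 × 0.54, so 0.189 mm².
Total extruded path = 131000/0.189 = 693121.7 mm.
Time extruding: 693121.7 / 141 → 4915.8 s.
Layer count = ceil(55.9 / 0.35) = 160.
Layer-change overhead: 160 × 1.1 → 176 s.
Altogether 4915.8 + 176 = 5091.8 s, i.e. 84.9 minutes.

84.9 minutes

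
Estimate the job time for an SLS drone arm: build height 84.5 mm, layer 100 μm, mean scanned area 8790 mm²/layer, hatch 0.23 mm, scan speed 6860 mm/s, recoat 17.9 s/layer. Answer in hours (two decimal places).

5.51 hours

Layers = ⌈84.5/0.1⌉ = 845.
Hatch length per layer: 8790 / 0.23 → 38217.4 mm.
Laser time per layer = 38217.4 / 6860 = 5.571 s.
Per-layer time = 5.571 + 17.9 = 23.471 s.
Total: 845 × 23.471 s = 19832.995 s → 5.51 hours.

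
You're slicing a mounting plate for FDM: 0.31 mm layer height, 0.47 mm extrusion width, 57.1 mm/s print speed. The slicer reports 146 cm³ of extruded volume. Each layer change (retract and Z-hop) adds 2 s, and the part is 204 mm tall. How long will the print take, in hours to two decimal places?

Bead cross-section = 0.31 × 0.47 = 0.1457 mm².
Toolpath length = 146 cm³ / 0.1457 mm² = 146000 / 0.1457 = 1002059 mm.
Print-move time = 1002059 / 57.1, so 17549.2 s.
Layers = ⌈204/0.31⌉ = 659.
Z-hop total = 659 × 2 = 1318 s.
Altogether 17549.2 + 1318 = 18867.2 s, i.e. 5.24 hours.

5.24 hours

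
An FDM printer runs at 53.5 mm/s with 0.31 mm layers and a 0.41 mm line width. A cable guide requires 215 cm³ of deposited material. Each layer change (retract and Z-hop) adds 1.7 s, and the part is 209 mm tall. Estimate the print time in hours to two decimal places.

9.10 hours

Extrusion cross-section = 0.31 × 0.41 = 0.1271 mm².
Path length: 215000 mm³ / 0.1271 mm² → 1691581.4 mm.
Extrusion time: 1691581.4 / 53.5 → 31618.3 s.
Layer count = ceil(209 / 0.31) = 675.
Non-print overhead = 675 × 1.7 = 1147.5 s.
Altogether 31618.3 + 1147.5 = 32765.8 s, i.e. 9.10 hours.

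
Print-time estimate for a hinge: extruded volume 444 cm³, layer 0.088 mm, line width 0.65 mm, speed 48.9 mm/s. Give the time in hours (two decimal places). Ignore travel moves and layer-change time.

Extrusion cross-section = 0.088 × 0.65, so 0.0572 mm².
Total extruded path = 444000/0.0572 = 7762237.8 mm.
Extrusion time = 7762237.8 / 48.9, so 158737 s.
158737 s = 44.09 hours.

44.09 hours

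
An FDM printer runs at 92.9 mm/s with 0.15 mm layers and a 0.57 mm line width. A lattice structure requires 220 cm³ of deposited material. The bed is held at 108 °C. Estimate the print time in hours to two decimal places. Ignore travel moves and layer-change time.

7.69 hours

Extrusion cross-section = 0.15 × 0.57 = 0.0855 mm².
Path length: 220000 mm³ / 0.0855 mm² → 2573099.4 mm.
Time extruding = 2573099.4 / 92.9 = 27697.5 s.
In the requested units: 27697.5 s = 7.69 hours.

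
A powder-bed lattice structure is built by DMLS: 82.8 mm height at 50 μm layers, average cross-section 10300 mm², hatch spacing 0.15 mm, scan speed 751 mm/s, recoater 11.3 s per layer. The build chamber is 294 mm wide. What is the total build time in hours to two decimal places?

47.26 hours

Number of layers: 82.8 / 0.05 → 1656 (rounded up).
Per-layer scan distance = 10300 / 0.15 = 68666.7 mm.
Scan time per layer = 68666.7 / 751 = 91.4337 s.
Per-layer time: 91.4337 + 11.3 → 102.7337 s.
1656 layers × 102.7337 s/layer = 170127.0072 s, i.e. 47.26 hours.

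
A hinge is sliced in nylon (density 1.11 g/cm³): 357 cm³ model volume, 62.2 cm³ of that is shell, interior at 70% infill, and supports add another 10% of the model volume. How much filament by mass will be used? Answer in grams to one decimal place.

337.7 g

Interior volume = 357 − 62.2 = 294.8 cm³.
Infill volume = 0.70 × 294.8, so 206.36 cm³.
Support = 0.10 × 357 = 35.7 cm³.
Deposited volume: 62.2 + 206.36 + 35.7 → 304.26 cm³.
Mass: 304.26 × 1.11 → 337.7286 g.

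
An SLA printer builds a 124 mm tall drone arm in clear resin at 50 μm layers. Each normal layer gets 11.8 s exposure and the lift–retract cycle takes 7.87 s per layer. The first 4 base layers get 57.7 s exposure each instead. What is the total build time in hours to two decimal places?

Layers = ⌈124/0.05⌉ = 2480.
Bottom layers = 4 × (57.7 + 7.87), so 262.28 s.
Normal layers: 2476 × (11.8 + 7.87) → 48702.92 s.
Sum: 262.28 + 48702.92 = 48965.2 s → 13.60 hours.

13.60 hours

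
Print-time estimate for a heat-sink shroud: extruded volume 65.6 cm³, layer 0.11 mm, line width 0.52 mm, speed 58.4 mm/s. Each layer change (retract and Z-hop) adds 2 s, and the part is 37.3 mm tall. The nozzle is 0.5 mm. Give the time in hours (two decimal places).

5.64 hours

Line area = 0.11 × 0.52, so 0.0572 mm².
Path length: 65600 mm³ / 0.0572 mm² → 1146853.1 mm.
Time extruding = 1146853.1 / 58.4, so 19637.9 s.
Layers = ⌈37.3/0.11⌉ = 340.
Z-hop total: 340 × 2 → 680 s.
Total = 19637.9 + 680 = 20317.9 s = 5.64 hours.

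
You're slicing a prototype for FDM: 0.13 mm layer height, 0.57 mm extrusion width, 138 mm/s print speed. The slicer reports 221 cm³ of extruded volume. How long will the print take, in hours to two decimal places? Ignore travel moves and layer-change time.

6.00 hours

Line area = 0.13 × 0.57, so 0.0741 mm².
Toolpath length = 221 cm³ / 0.0741 mm² = 221000 / 0.0741 = 2982456.1 mm.
Print-move time: 2982456.1 / 138 → 21612 s.
Converting: 21612 s = 6.00 hours.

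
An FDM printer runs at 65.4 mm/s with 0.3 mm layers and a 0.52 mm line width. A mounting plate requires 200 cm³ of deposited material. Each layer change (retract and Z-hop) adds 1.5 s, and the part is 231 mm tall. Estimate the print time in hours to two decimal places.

5.77 hours

Line area = 0.3 × 0.52, so 0.156 mm².
Total extruded path = 200000/0.156 = 1282051.3 mm.
Print-move time: 1282051.3 / 65.4 → 19603.2 s.
Number of layers: 231 / 0.3 → 770 (rounded up).
Non-print overhead = 770 × 1.5, so 1155 s.
Total = 19603.2 + 1155 = 20758.2 s = 5.77 hours.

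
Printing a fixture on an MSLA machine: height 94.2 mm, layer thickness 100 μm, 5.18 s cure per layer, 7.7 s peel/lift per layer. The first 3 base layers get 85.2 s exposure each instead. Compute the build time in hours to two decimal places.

Layer count = ceil(94.2 / 0.1) = 942.
Burn-in layers: 3 × (85.2 + 7.7) → 278.7 s.
Remaining layers = 939 × (5.18 + 7.7), so 12094.32 s.
Total = 278.7 + 12094.32 = 12373.02 s = 3.44 hours.

3.44 hours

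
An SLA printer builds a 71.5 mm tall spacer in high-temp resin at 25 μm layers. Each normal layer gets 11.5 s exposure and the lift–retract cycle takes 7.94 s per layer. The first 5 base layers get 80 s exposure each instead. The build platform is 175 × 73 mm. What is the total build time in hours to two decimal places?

Layers = ⌈71.5/0.025⌉ = 2860.
Base layers = 5 × (80 + 7.94) = 439.7 s.
Normal layers = 2855 × (11.5 + 7.94), so 55501.2 s.
Sum: 439.7 + 55501.2 = 55940.9 s → 15.54 hours.

15.54 hours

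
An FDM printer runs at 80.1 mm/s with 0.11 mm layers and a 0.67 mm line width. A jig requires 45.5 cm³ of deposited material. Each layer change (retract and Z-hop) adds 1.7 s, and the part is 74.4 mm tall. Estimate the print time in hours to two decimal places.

2.46 hours

Extrusion cross-section = 0.11 × 0.67 = 0.0737 mm².
Path length: 45500 mm³ / 0.0737 mm² → 617367.7 mm.
Extrusion time: 617367.7 / 80.1 → 7707.5 s.
Layer count = ceil(74.4 / 0.11) = 677.
Z-hop total = 677 × 1.7 = 1150.9 s.
Altogether 7707.5 + 1150.9 = 8858.4 s, i.e. 2.46 hours.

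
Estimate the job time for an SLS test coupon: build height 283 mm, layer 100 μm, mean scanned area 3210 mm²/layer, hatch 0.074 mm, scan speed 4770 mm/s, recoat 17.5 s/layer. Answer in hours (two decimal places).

20.91 hours

Layers = ⌈283/0.1⌉ = 2830.
Per-layer scan distance: 3210 / 0.074 → 43378.4 mm.
Per-layer scan time: 43378.4 / 4770 → 9.094 s.
Time per layer: 9.094 + 17.5 → 26.594 s.
2830 layers × 26.594 s/layer = 75261.02 s, i.e. 20.91 hours.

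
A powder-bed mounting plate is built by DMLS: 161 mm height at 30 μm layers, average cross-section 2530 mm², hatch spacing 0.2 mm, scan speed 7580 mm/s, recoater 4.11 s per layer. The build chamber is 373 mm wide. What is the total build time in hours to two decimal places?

Layer count = ceil(161 / 0.03) = 5367.
Per-layer scan distance: 2530 / 0.2 → 12650 mm.
Per-layer scan time: 12650 / 7580 → 1.6689 s.
Per-layer time = 1.6689 + 4.11, so 5.7789 s.
Build time = 5367 × 5.7789 = 31015.3563 s = 8.62 hours.

8.62 hours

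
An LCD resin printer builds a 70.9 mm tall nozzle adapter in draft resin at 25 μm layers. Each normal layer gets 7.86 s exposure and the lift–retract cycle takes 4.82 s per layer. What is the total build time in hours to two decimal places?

Layer count = ceil(70.9 / 0.025) = 2836.
Cycle time = 7.86 + 4.82 = 12.68 s.
Build time: 2836 × 12.68 s = 35960.48 s, i.e. 9.99 hours.

9.99 hours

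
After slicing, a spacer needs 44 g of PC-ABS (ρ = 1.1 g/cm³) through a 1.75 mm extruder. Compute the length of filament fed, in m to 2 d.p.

Volume = 44 g / 1.1 g·cm⁻³ = 40 cm³ = 40000 mm³.
A = π r² = π × 0.875² = 2.4053 mm².
Length = 40000 / 2.4053 = 16629.94 mm = 16.63 m.

16.63 m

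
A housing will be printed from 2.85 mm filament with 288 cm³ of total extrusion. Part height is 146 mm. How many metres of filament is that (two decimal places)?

45.15 m

A = π r² = π × 1.425² = 6.3794 mm².
Length = 288 cm³ / 6.3794 mm² = 288000 / 6.3794 = 45145.31 mm = 45.15 m.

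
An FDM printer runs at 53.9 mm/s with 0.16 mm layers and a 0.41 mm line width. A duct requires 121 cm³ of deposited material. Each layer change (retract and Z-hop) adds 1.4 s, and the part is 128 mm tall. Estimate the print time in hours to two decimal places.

9.82 hours

Line area: 0.16 × 0.41 → 0.0656 mm².
Path length: 121000 mm³ / 0.0656 mm² → 1844512.2 mm.
Time extruding = 1844512.2 / 53.9 = 34221 s.
Layer count = ceil(128 / 0.16) = 800.
Z-hop total: 800 × 1.4 → 1120 s.
Total = 34221 + 1120 = 35341 s = 9.82 hours.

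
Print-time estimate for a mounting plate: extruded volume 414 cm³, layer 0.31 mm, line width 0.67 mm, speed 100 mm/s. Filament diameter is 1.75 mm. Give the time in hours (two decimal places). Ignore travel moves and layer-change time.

5.54 hours

Extrusion cross-section = 0.31 × 0.67 = 0.2077 mm².
Total extruded path = 414000/0.2077 = 1993259.5 mm.
Extrusion time = 1993259.5 / 100 = 19932.6 s.
That's 19932.6 s → 5.54 hours.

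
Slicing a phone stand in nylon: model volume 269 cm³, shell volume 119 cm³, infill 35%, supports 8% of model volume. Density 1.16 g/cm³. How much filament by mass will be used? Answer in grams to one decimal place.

223.9 g

Volume inside the shell: 269 − 119 → 150 cm³.
Infill deposited: 0.35 × 150 → 52.5 cm³.
Support = 0.08 × 269, so 21.52 cm³.
Total printed volume: 119 + 52.5 + 21.52 → 193.02 cm³.
Mass: 193.02 × 1.16 → 223.9032 g.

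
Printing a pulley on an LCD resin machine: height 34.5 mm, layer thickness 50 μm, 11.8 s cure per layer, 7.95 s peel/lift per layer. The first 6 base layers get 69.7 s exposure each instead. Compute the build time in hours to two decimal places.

3.88 hours

Layer count = ceil(34.5 / 0.05) = 690.
Base layers: 6 × (69.7 + 7.95) → 465.9 s.
Normal layers = 684 × (11.8 + 7.95), so 13509 s.
Sum: 465.9 + 13509 = 13974.9 s → 3.88 hours.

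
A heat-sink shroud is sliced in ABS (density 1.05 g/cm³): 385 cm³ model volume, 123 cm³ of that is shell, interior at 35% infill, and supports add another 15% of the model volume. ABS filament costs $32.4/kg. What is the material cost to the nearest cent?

$9.27

Interior volume = 385 − 123 = 262 cm³.
Deposited infill = 0.35 × 262, so 91.7 cm³.
Support = 0.15 × 385 = 57.75 cm³.
Total extruded: 123 + 91.7 + 57.75 → 272.45 cm³.
Mass = 272.45 × 1.05, so 286.0725 g.
At $32.4/kg: 286.0725/1000 × 32.4 = $9.27.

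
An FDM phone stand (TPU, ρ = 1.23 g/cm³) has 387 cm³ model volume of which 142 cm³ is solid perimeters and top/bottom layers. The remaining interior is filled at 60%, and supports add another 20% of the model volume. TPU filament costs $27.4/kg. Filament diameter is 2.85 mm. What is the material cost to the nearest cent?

$12.35

Interior volume: 387 − 142 → 245 cm³.
Deposited infill: 0.60 × 245 → 147 cm³.
Support = 0.20 × 387 = 77.4 cm³.
Total extruded = 142 + 147 + 77.4, so 366.4 cm³.
Mass: 366.4 × 1.23 → 450.672 g.
Cost = 450.672 g / 1000 × $27.4/kg = $12.35.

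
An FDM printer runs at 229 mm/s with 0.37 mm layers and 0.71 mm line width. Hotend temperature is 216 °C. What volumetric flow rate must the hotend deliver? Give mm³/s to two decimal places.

Extrusion cross-section = 0.37 × 0.71, so 0.2627 mm².
Volumetric flow = 229 × 0.2627 = 60.16 mm³/s.

60.16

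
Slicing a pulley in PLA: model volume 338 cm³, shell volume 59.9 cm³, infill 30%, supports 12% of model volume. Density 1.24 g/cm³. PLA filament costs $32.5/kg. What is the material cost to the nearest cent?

Volume inside the shell = 338 − 59.9 = 278.1 cm³.
Infill deposited = 0.30 × 278.1, so 83.43 cm³.
Support = 0.12 × 338, so 40.56 cm³.
Deposited volume: 59.9 + 83.43 + 40.56 → 183.89 cm³.
Mass = 183.89 × 1.24 = 228.0236 g.
Cost = 228.0236 g / 1000 × $32.5/kg = $7.41.

$7.41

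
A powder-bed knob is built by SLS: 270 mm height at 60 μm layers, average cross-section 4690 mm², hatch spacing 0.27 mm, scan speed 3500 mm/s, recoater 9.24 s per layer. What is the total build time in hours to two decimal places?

Number of layers: 270 / 0.06 → 4500 (rounded up).
Scan path per layer = 4690 / 0.27, so 17370.4 mm.
Per-layer scan time = 17370.4 / 3500 = 4.963 s.
Per-layer time: 4.963 + 9.24 → 14.203 s.
Total: 4500 × 14.203 s = 63913.5 s → 17.75 hours.

17.75 hours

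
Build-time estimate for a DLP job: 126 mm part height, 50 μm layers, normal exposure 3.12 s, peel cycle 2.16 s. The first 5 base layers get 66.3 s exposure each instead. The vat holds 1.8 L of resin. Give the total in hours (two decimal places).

Number of layers: 126 / 0.05 → 2520 (rounded up).
Burn-in layers: 5 × (66.3 + 2.16) → 342.3 s.
Regular layers = 2515 × (3.12 + 2.16), so 13279.2 s.
Sum: 342.3 + 13279.2 = 13621.5 s → 3.78 hours.

3.78 hours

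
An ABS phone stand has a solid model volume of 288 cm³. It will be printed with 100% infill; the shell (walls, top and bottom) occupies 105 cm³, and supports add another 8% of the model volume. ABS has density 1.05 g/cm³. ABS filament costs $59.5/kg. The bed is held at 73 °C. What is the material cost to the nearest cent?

$19.43

Infill region: 288 − 105 → 183 cm³.
Deposited infill = 1.00 × 183, so 183 cm³.
Support: 0.08 × 288 → 23.04 cm³.
Total printed volume: 105 + 183 + 23.04 → 311.04 cm³.
Mass = 311.04 × 1.05 = 326.592 g.
At $59.5/kg: 326.592/1000 × 59.5 = $19.43.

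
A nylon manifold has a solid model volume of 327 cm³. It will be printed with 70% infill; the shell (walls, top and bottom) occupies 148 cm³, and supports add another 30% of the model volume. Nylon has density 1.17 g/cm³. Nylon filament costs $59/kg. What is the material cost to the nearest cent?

$25.64

Volume inside the shell = 327 − 148 = 179 cm³.
Deposited infill: 0.70 × 179 → 125.3 cm³.
Support = 0.30 × 327, so 98.1 cm³.
Total printed volume: 148 + 125.3 + 98.1 → 371.4 cm³.
Mass = 371.4 × 1.17, so 434.538 g.
At $59/kg: 434.538/1000 × 59 = $25.64.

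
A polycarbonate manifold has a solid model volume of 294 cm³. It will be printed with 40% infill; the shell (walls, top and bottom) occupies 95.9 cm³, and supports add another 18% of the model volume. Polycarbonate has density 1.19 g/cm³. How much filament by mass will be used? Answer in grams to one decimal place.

271.4 g

Interior volume = 294 − 95.9, so 198.1 cm³.
Infill volume: 0.40 × 198.1 → 79.24 cm³.
Support = 0.18 × 294 = 52.92 cm³.
Deposited volume = 95.9 + 79.24 + 52.92 = 228.06 cm³.
Mass: 228.06 × 1.19 → 271.3914 g.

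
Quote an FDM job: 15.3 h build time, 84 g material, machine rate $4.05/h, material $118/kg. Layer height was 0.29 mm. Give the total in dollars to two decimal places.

Time charge: 4.05 × 15.3 → $61.965.
Feedstock cost = 118 × 84/1000 = $9.912.
Total = 61.965 + 9.912 = 71.877 ≈ $71.88.

$71.88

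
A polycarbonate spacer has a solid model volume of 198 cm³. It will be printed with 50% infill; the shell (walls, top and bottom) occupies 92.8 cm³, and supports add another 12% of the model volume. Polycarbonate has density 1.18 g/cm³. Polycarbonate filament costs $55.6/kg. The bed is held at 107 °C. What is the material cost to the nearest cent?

$11.10

Interior volume: 198 − 92.8 → 105.2 cm³.
Deposited infill = 0.50 × 105.2, so 52.6 cm³.
Support: 0.12 × 198 → 23.76 cm³.
Total extruded = 92.8 + 52.6 + 23.76 = 169.16 cm³.
Mass: 169.16 × 1.18 → 199.6088 g.
At $55.6/kg: 199.6088/1000 × 55.6 = $11.10.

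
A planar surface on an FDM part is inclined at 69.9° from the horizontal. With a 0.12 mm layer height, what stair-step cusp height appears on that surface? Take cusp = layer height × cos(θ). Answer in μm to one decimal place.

Cusp = layer height × cos(69.9°) = 0.12 × 0.3437 = 0.041244 mm = 41.2 μm.

41.2 μm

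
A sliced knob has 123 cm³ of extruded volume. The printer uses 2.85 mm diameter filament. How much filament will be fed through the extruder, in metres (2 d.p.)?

Filament cross-section = π × (2.85/2)² = 6.3794 mm².
Length = 123 cm³ / 6.3794 mm² = 123000 / 6.3794 = 19280.81 mm = 19.28 m.

19.28 m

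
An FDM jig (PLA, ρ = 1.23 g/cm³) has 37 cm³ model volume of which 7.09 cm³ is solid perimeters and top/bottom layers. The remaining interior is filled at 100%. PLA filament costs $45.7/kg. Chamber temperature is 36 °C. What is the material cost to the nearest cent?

$2.08

Interior volume = 37 − 7.09 = 29.91 cm³.
Infill deposited = 1.00 × 29.91 = 29.91 cm³.
Total extruded = 7.09 + 29.91, so 37 cm³.
Mass = 37 × 1.23, so 45.51 g.
Cost = 45.51 g / 1000 × $45.7/kg = $2.08.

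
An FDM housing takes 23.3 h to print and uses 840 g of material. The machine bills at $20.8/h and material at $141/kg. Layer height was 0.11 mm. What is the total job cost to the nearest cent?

Machine-time cost = 20.8 × 23.3 = $484.64.
Material cost = 141 × 840/1000, so $118.44.
Job cost: 484.64 + 118.44 = $603.08.

$603.08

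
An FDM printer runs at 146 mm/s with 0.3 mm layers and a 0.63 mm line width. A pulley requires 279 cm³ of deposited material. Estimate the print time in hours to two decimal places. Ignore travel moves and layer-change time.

2.81 hours

Line area = 0.3 × 0.63 = 0.189 mm².
Total extruded path = 279000/0.189 = 1476190.5 mm.
Time extruding = 1476190.5 / 146 = 10110.9 s.
10110.9 s = 2.81 hours.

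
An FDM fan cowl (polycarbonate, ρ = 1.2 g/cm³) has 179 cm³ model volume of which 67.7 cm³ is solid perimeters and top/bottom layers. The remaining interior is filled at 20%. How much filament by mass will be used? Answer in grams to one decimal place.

108.0 g

Volume inside the shell = 179 − 67.7 = 111.3 cm³.
Deposited infill = 0.20 × 111.3, so 22.26 cm³.
Total printed volume: 67.7 + 22.26 → 89.96 cm³.
Mass: 89.96 × 1.2 → 107.952 g.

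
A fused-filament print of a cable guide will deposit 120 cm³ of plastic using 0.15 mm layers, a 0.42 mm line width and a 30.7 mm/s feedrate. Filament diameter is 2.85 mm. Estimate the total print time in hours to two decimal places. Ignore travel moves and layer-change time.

17.23 hours

Bead cross-section: 0.15 × 0.42 → 0.063 mm².
Total extruded path = 120000/0.063 = 1904761.9 mm.
Extrusion time = 1904761.9 / 30.7 = 62044.4 s.
62044.4 s = 17.23 hours.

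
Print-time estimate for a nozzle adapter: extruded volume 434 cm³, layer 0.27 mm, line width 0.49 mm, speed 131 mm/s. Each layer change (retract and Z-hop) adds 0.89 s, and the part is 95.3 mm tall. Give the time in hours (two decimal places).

Line area = 0.27 × 0.49, so 0.1323 mm².
Path length: 434000 mm³ / 0.1323 mm² → 3280423.3 mm.
Time extruding = 3280423.3 / 131 = 25041.4 s.
Layers = ⌈95.3/0.27⌉ = 353.
Z-hop total = 353 × 0.89 = 314.17 s.
Altogether 25041.4 + 314.17 = 25355.57 s, i.e. 7.04 hours.

7.04 hours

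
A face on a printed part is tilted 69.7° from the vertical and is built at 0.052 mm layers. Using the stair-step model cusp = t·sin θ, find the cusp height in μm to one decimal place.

sin(69.7°) = 0.9379, so cusp = 0.052 × 0.9379 = 0.048771 mm → 48.8 μm.

48.8 μm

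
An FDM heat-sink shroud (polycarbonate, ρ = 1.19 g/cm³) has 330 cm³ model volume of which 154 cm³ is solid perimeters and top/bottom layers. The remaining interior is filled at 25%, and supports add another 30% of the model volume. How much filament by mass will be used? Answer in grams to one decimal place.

353.4 g

Infill region = 330 − 154 = 176 cm³.
Infill deposited = 0.25 × 176, so 44 cm³.
Support = 0.30 × 330, so 99 cm³.
Deposited volume: 154 + 44 + 99 → 297 cm³.
Mass: 297 × 1.19 → 353.43 g.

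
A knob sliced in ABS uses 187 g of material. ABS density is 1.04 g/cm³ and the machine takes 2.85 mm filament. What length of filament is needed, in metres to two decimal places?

Extruded volume: 187/1.04 = 179.8077 cm³ (179807.7 mm³).
Filament cross-section = π × (2.85/2)² = 6.3794 mm².
Length = 179807.7 / 6.3794 = 28185.68 mm = 28.19 m.

28.19 m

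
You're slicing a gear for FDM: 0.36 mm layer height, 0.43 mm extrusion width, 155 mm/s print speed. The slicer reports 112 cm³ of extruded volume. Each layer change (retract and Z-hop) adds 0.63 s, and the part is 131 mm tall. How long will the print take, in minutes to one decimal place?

Line area = 0.36 × 0.43 = 0.1548 mm².
Total extruded path = 112000/0.1548 = 723514.2 mm.
Extrusion time = 723514.2 / 155, so 4667.8 s.
Layer count = ceil(131 / 0.36) = 364.
Layer-change overhead = 364 × 0.63 = 229.32 s.
Altogether 4667.8 + 229.32 = 4897.12 s, i.e. 81.6 minutes.

81.6 minutes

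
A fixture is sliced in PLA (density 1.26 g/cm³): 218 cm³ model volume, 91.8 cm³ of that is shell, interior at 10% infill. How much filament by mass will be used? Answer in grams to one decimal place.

Infill region = 218 − 91.8 = 126.2 cm³.
Infill volume = 0.10 × 126.2, so 12.62 cm³.
Total extruded = 91.8 + 12.62 = 104.42 cm³.
Mass: 104.42 × 1.26 → 131.5692 g.

131.6 g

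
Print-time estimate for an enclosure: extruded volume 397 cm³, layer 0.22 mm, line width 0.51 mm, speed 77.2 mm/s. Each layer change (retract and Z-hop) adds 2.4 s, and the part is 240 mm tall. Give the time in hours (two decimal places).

Extrusion cross-section: 0.22 × 0.51 → 0.1122 mm².
Total extruded path = 397000/0.1122 = 3538324.4 mm.
Time extruding: 3538324.4 / 77.2 → 45833.2 s.
Layers = ⌈240/0.22⌉ = 1091.
Layer-change overhead = 1091 × 2.4, so 2618.4 s.
Altogether 45833.2 + 2618.4 = 48451.6 s, i.e. 13.46 hours.

13.46 hours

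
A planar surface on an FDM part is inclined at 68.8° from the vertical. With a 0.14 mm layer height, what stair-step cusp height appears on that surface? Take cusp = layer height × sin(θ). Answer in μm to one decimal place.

Cusp = layer height × sin(68.8°) = 0.14 × 0.9323 = 0.130522 mm = 130.5 μm.

130.5 μm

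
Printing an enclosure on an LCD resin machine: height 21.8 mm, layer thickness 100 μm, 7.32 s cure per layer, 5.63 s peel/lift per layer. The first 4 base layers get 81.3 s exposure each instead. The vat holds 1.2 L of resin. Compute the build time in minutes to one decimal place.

52.0 minutes

Layers = ⌈21.8/0.1⌉ = 218.
Base layers = 4 × (81.3 + 5.63) = 347.72 s.
Normal layers: 214 × (7.32 + 5.63) → 2771.3 s.
Sum: 347.72 + 2771.3 = 3119.02 s → 52.0 minutes.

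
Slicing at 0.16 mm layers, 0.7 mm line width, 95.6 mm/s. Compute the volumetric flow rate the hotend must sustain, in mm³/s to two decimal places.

10.71

Extrusion cross-section = 0.16 × 0.7, so 0.112 mm².
Q = v·A = 95.6 × 0.112 = 10.71 mm³/s.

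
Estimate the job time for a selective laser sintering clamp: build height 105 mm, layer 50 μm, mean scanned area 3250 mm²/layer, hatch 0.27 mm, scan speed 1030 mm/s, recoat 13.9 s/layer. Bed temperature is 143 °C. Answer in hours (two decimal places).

Layer count = ceil(105 / 0.05) = 2100.
Scan path per layer = 3250 / 0.27, so 12037 mm.
Laser time per layer = 12037 / 1030 = 11.6864 s.
Time per layer = 11.6864 + 13.9, so 25.5864 s.
Total: 2100 × 25.5864 s = 53731.44 s → 14.93 hours.

14.93 hours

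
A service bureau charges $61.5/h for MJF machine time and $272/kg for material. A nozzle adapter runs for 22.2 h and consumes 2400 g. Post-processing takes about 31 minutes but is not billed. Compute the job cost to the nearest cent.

$2018.10

Machine cost = 61.5 × 22.2, so $1365.30.
Material cost: 272 × 2400/1000 → $652.80.
Total = 1365.30 + 652.80 = $2018.10.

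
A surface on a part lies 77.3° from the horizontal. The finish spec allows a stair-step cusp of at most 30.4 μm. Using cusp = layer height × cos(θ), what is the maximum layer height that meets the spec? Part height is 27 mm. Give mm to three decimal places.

0.138 mm

t = h_c / cos θ = 0.0304 / 0.2198 = 0.138 mm.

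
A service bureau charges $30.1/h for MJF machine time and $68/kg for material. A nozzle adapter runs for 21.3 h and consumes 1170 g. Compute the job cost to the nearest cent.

Time charge: 30.1 × 21.3 → $641.13.
Feedstock cost = 68 × 1170/1000 = $79.56.
Total = 641.13 + 79.56 = $720.69.

$720.69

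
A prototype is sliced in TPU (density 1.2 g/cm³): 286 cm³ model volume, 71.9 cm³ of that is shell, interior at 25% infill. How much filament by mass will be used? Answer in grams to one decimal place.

150.5 g

Volume inside the shell: 286 − 71.9 → 214.1 cm³.
Deposited infill = 0.25 × 214.1, so 53.525 cm³.
Deposited volume: 71.9 + 53.525 → 125.425 cm³.
Mass = 125.425 × 1.2, so 150.51 g.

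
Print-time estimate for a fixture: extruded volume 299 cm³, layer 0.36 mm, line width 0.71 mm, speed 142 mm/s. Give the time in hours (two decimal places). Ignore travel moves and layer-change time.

Line area = 0.36 × 0.71, so 0.2556 mm².
Path length: 299000 mm³ / 0.2556 mm² → 1169796.6 mm.
Time extruding = 1169796.6 / 142, so 8238 s.
That's 8238 s → 2.29 hours.

2.29 hours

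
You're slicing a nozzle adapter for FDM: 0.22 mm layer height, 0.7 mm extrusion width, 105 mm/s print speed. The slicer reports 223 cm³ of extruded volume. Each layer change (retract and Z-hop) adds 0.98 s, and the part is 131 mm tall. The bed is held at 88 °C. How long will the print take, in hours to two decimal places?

Line area: 0.22 × 0.7 → 0.154 mm².
Total extruded path = 223000/0.154 = 1448051.9 mm.
Print-move time = 1448051.9 / 105, so 13791 s.
Number of layers: 131 / 0.22 → 596 (rounded up).
Non-print overhead = 596 × 0.98 = 584.08 s.
Total = 13791 + 584.08 = 14375.08 s = 3.99 hours.

3.99 hours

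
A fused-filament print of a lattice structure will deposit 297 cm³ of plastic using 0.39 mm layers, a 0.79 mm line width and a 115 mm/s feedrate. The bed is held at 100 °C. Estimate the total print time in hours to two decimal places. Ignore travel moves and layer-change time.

2.33 hours

Bead cross-section = 0.39 × 0.79 = 0.3081 mm².
Toolpath length = 297 cm³ / 0.3081 mm² = 297000 / 0.3081 = 963972.7 mm.
Extrusion time = 963972.7 / 115 = 8382.4 s.
That's 8382.4 s → 2.33 hours.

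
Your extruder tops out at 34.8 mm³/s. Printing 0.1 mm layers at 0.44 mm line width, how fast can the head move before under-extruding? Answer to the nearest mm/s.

791 mm/s

A = 0.1 × 0.44 = 0.044 mm².
v_max = Q/A = 34.8/0.044 = 790.91 mm/s → 791 mm/s.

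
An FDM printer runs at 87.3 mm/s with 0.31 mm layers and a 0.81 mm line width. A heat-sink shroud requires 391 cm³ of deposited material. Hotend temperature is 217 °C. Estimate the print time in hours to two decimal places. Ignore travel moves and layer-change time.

4.95 hours

Bead cross-section = 0.31 × 0.81, so 0.2511 mm².
Total extruded path = 391000/0.2511 = 1557148.5 mm.
Time extruding = 1557148.5 / 87.3 = 17836.8 s.
That's 17836.8 s → 4.95 hours.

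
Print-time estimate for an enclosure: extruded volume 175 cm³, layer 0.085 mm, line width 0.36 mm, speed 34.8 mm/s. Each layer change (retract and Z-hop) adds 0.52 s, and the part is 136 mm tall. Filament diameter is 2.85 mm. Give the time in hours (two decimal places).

45.88 hours

Line area = 0.085 × 0.36 = 0.0306 mm².
Total extruded path = 175000/0.0306 = 5718954.2 mm.
Extrusion time = 5718954.2 / 34.8 = 164337.8 s.
Layer count = ceil(136 / 0.085) = 1600.
Z-hop total = 1600 × 0.52 = 832 s.
Altogether 164337.8 + 832 = 165169.8 s, i.e. 45.88 hours.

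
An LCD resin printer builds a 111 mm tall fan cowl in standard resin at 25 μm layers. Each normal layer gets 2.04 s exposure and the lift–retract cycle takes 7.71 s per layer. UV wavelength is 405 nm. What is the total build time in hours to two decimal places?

Layer count = ceil(111 / 0.025) = 4440.
Per-layer time: 2.04 + 7.71 → 9.75 s.
Build time: 4440 × 9.75 s = 43290 s, i.e. 12.03 hours.

12.03 hours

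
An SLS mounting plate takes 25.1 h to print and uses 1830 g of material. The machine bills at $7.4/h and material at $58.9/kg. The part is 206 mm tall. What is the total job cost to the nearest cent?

Time charge = 7.4 × 25.1 = $185.74.
Feedstock cost = 58.9 × 1830/1000, so $107.787.
Total = 185.74 + 107.787 = 293.527 ≈ $293.53.

$293.53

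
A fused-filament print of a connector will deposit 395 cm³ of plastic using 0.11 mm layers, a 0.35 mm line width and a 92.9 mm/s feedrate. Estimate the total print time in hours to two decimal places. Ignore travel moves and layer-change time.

Bead cross-section = 0.11 × 0.35, so 0.0385 mm².
Toolpath length = 395 cm³ / 0.0385 mm² = 395000 / 0.0385 = 10259740.3 mm.
Time extruding: 10259740.3 / 92.9 → 110438.5 s.
That's 110438.5 s → 30.68 hours.

30.68 hours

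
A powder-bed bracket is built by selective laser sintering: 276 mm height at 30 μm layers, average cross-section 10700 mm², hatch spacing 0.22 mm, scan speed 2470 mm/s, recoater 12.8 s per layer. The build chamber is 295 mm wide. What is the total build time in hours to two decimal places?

83.03 hours

Layer count = ceil(276 / 0.03) = 9200.
Hatch length per layer = 10700 / 0.22, so 48636.4 mm.
Scan time per layer = 48636.4 / 2470, so 19.6909 s.
Layer cycle = 19.6909 + 12.8 = 32.4909 s.
Build time = 9200 × 32.4909 = 298916.28 s = 83.03 hours.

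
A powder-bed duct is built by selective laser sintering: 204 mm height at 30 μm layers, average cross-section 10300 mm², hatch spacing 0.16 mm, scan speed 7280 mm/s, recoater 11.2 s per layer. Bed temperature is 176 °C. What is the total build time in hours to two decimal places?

Layers = ⌈204/0.03⌉ = 6800.
Per-layer scan distance = 10300 / 0.16, so 64375 mm.
Per-layer scan time = 64375 / 7280, so 8.8427 s.
Time per layer: 8.8427 + 11.2 → 20.0427 s.
6800 layers × 20.0427 s/layer = 136290.36 s, i.e. 37.86 hours.

37.86 hours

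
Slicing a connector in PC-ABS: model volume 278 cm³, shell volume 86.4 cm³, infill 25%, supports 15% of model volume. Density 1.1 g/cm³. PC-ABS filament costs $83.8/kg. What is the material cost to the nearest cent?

Volume inside the shell = 278 − 86.4, so 191.6 cm³.
Infill deposited = 0.25 × 191.6, so 47.9 cm³.
Support = 0.15 × 278 = 41.7 cm³.
Total extruded = 86.4 + 47.9 + 41.7, so 176 cm³.
Mass = 176 × 1.1, so 193.6 g.
At $83.8/kg: 193.6/1000 × 83.8 = $16.22.

$16.22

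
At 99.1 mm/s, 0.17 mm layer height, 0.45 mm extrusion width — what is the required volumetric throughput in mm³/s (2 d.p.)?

7.58

Extrusion cross-section = 0.17 × 0.45 = 0.0765 mm².
Q = v·A = 99.1 × 0.0765 = 7.58 mm³/s.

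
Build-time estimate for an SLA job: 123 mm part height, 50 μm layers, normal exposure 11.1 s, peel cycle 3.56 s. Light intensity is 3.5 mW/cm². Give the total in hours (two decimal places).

10.02 hours

Layer count = ceil(123 / 0.05) = 2460.
Each layer takes: 11.1 + 3.56 → 14.66 s.
Total = 2460 × 14.66 = 36063.6 s = 10.02 hours.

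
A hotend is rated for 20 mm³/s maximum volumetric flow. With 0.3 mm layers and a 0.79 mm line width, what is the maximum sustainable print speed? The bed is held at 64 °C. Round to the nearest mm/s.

Extrusion cross-section = 0.3 × 0.79 = 0.237 mm².
Max speed = 20 / 0.237 = 84.39 ≈ 84 mm/s.

84 mm/s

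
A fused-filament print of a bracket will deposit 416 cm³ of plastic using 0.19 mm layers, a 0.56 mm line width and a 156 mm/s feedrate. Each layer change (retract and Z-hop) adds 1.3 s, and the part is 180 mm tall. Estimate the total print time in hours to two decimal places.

7.30 hours

Bead cross-section: 0.19 × 0.56 → 0.1064 mm².
Path length: 416000 mm³ / 0.1064 mm² → 3909774.4 mm.
Extrusion time = 3909774.4 / 156, so 25062.7 s.
Layers = ⌈180/0.19⌉ = 948.
Non-print overhead = 948 × 1.3 = 1232.4 s.
Total = 25062.7 + 1232.4 = 26295.1 s = 7.30 hours.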